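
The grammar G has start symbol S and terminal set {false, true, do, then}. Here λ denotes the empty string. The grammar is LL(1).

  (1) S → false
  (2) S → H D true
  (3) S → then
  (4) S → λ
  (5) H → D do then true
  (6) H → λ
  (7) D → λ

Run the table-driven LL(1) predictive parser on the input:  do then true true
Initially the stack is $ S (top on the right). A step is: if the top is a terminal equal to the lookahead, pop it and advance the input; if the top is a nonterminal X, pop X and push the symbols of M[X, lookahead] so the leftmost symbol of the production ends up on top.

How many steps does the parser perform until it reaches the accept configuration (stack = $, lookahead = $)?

8

     Stack                    Input                Action
  1  $ S                      do then true true $  expand S → H D true
  2  $ true D H               do then true true $  expand H → D do then true
  3  $ true D true then do D  do then true true $  expand D → λ
  4  $ true D true then do    do then true true $  match do
  5  $ true D true then       then true true $     match then
  6  $ true D true            true true $          match true
  7  $ true D                 true $               expand D → λ
  8  $ true                   true $               match true
Accept reached after 8 steps.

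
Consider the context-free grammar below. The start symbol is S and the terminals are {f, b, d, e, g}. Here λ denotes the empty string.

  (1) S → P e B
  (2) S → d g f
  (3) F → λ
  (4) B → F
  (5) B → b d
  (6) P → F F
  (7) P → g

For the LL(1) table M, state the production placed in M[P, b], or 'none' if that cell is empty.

FIRST(F) = {λ}
FIRST(B) = {λ, b}  (via F)
FIRST(P) = {λ, g}  (via F F)
FIRST(S) = {d, e, g}  (via P e B)
FOLLOW(S) includes $ since S is the start symbol.
FOLLOW(P): in S→P e B, P is followed by e B with FIRST {e}. Thus FOLLOW(P) = {e}.
For P → F F: FIRST(F F) = {λ}, so it goes in M[P, t] for t ∈ {}; since λ ∈ FIRST, also for every t ∈ FOLLOW(P) = {e}.
For P → g: FIRST(g) = {g}, so it goes in M[P, t] for t ∈ {g}.
None of these place a production in M[P, b].

none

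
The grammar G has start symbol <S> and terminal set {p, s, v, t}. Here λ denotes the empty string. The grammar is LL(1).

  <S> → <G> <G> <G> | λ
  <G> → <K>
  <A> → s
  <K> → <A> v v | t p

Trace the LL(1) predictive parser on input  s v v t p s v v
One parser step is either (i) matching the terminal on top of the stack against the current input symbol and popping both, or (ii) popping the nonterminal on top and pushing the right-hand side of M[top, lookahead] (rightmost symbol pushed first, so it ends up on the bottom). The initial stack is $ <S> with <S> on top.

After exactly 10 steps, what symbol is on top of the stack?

p

step 1: stack=$ <S>  input=s v v t p s v v $  — expand <S> → <G> <G> <G>
step 2: stack=$ <G> <G> <G>  input=s v v t p s v v $  — expand <G> → <K>
step 3: stack=$ <G> <G> <K>  input=s v v t p s v v $  — expand <K> → <A> v v
step 4: stack=$ <G> <G> v v <A>  input=s v v t p s v v $  — expand <A> → s
step 5: stack=$ <G> <G> v v s  input=s v v t p s v v $  — match s
step 6: stack=$ <G> <G> v v  input=v v t p s v v $  — match v
step 7: stack=$ <G> <G> v  input=v t p s v v $  — match v
step 8: stack=$ <G> <G>  input=t p s v v $  — expand <G> → <K>
step 9: stack=$ <G> <K>  input=t p s v v $  — expand <K> → t p
step 10: stack=$ <G> p t  input=t p s v v $  — match t
Stack after step 10: $ <G> p (top = p).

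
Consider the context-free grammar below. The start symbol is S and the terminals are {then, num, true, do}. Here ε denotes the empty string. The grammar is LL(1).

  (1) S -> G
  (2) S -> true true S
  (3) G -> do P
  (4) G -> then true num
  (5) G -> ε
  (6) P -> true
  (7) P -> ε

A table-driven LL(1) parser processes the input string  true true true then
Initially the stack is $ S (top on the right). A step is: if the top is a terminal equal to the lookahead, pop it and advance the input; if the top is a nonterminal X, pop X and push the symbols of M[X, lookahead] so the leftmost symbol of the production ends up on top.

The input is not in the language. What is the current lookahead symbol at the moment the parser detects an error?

step 1: stack=$ S  input=true true true then $  — expand S -> true true S
step 2: stack=$ S true true  input=true true true then $  — match true
step 3: stack=$ S true  input=true true then $  — match true
step 4: stack=$ S  input=true then $  — expand S -> true true S
step 5: stack=$ S true true  input=true then $  — match true
step 6: stack=$ S true  input=then $  — error: top is terminal true but lookahead is then

then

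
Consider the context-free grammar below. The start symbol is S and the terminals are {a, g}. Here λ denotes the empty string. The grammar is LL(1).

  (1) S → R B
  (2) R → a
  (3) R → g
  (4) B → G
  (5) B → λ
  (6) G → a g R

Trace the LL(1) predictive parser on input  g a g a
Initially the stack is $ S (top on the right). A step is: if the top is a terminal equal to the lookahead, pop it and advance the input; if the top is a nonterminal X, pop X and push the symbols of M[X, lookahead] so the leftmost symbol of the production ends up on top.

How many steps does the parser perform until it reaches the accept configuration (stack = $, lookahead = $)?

9

step 1: stack=$ S  input=g a g a $  — expand S → R B
step 2: stack=$ B R  input=g a g a $  — expand R → g
step 3: stack=$ B g  input=g a g a $  — match g
step 4: stack=$ B  input=a g a $  — expand B → G
step 5: stack=$ G  input=a g a $  — expand G → a g R
step 6: stack=$ R g a  input=a g a $  — match a
step 7: stack=$ R g  input=g a $  — match g
step 8: stack=$ R  input=a $  — expand R → a
step 9: stack=$ a  input=a $  — match a
Accept reached after 9 steps.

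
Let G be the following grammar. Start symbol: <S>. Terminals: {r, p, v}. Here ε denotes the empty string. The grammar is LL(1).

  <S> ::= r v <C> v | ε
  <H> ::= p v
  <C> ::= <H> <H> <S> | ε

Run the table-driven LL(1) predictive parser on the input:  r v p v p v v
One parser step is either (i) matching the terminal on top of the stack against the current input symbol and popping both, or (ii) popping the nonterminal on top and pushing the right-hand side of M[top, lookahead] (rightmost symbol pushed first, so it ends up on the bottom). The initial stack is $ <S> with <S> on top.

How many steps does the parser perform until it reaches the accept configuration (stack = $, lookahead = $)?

step 1: stack=$ <S>  input=r v p v p v v $  — expand <S> ::= r v <C> v
step 2: stack=$ v <C> v r  input=r v p v p v v $  — match r
step 3: stack=$ v <C> v  input=v p v p v v $  — match v
step 4: stack=$ v <C>  input=p v p v v $  — expand <C> ::= <H> <H> <S>
step 5: stack=$ v <S> <H> <H>  input=p v p v v $  — expand <H> ::= p v
step 6: stack=$ v <S> <H> v p  input=p v p v v $  — match p
step 7: stack=$ v <S> <H> v  input=v p v v $  — match v
step 8: stack=$ v <S> <H>  input=p v v $  — expand <H> ::= p v
step 9: stack=$ v <S> v p  input=p v v $  — match p
step 10: stack=$ v <S> v  input=v v $  — match v
step 11: stack=$ v <S>  input=v $  — expand <S> ::= ε
step 12: stack=$ v  input=v $  — match v
Accept reached after 12 steps.

12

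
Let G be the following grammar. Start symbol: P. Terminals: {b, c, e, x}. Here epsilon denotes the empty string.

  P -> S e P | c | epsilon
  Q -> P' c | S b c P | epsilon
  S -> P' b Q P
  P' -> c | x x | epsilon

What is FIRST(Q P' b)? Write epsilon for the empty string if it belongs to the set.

FIRST(P') = {epsilon, c, x}
FIRST(S) = {b, c, x}  (via P' b Q P)
FIRST(P) = {epsilon, b, c, x}  (via S e P)
FIRST(Q) = {epsilon, b, c, x}  (via P' c, S b c P)
FIRST(Q P' b): take FIRST of each symbol in turn, carrying on past any symbol whose FIRST contains epsilon; result {b, c, x}.

{b, c, x}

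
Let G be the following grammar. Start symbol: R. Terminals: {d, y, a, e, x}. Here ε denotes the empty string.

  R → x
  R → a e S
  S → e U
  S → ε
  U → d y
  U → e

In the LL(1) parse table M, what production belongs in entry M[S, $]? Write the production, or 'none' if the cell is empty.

S → ε

FIRST(R) = {a, x}
FIRST(S) = {ε, e}
FIRST(U) = {d, e}
FOLLOW(R) includes $ since R is the start symbol.
FOLLOW(R): R appears on no right-hand side. Thus FOLLOW(R) = {$}.
FOLLOW(S): in R→a e S, the suffix after S is empty, so FOLLOW(S) ⊇ FOLLOW(R) = {$}. Thus FOLLOW(S) = {$}.
For S → e U: FIRST(e U) = {e}, so it goes in M[S, t] for t ∈ {e}.
For S → ε: FIRST(ε) = {ε}, so it goes in M[S, t] for t ∈ {}; since ε ∈ FIRST, also for every t ∈ FOLLOW(S) = {$}.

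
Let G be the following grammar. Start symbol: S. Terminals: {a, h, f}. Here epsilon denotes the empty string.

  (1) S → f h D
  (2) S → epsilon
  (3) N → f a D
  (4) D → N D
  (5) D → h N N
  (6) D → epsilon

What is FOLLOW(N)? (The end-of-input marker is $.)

FIRST(S) = {epsilon, f}
FIRST(N) = {f}
FIRST(D) = {epsilon, f, h}  (via N D)
FOLLOW(S) includes $ since S is the start symbol.
FOLLOW(S): S appears on no right-hand side. Thus FOLLOW(S) = {$}.
FOLLOW(N): in D→N D, N is followed by D with FIRST {epsilon, f, h}; in D→N D, the suffix after N is nullable, so FOLLOW(N) ⊇ FOLLOW(D) = {$, f, h}; in D→h N N (occurrence 1), N is followed by N with FIRST {f}; in D→h N N (occurrence 2), the suffix after N is empty, so FOLLOW(N) ⊇ FOLLOW(D) = {$, f, h}. Thus FOLLOW(N) = {$, f, h}.
FOLLOW(D): in S→f h D, the suffix after D is empty, so FOLLOW(D) ⊇ FOLLOW(S) = {$}; in N→f a D, the suffix after D is empty, so FOLLOW(D) ⊇ FOLLOW(N) = {$, f, h}; in D→N D, the suffix after D is empty (adds nothing new). Thus FOLLOW(D) = {$, f, h}.

{$, f, h}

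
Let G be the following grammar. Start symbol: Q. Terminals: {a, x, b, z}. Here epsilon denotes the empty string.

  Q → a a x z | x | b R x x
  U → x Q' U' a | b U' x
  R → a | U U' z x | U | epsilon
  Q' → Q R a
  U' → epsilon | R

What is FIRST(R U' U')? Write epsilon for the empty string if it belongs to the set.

{epsilon, a, b, x}

FIRST(Q) = {a, b, x}
FIRST(U) = {b, x}
FIRST(R) = {epsilon, a, b, x}  (via U U' z x, U)
FIRST(Q') = {a, b, x}  (via Q R a)
FIRST(U') = {epsilon, a, b, x}  (via R)
FIRST(R U' U'): take FIRST of each symbol in turn, carrying on past any symbol whose FIRST contains epsilon; result {epsilon, a, b, x}.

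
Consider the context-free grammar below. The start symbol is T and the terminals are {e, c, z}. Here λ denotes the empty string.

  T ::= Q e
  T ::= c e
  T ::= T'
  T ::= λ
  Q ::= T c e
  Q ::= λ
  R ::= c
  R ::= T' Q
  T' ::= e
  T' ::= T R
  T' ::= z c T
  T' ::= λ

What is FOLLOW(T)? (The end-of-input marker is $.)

{$, c, e, z}

FIRST(T) = {λ, c, e, z}  (via Q e, T')
FIRST(Q) = {λ, c, e, z}  (via T c e)
FIRST(R) = {λ, c, e, z}  (via T' Q)
FIRST(T') = {λ, c, e, z}  (via T R)
FOLLOW(T) includes $ since T is the start symbol.
FOLLOW(T): in Q::=T c e, T is followed by c e with FIRST {c}; in T'::=T R, T is followed by R with FIRST {λ, c, e, z}; in T'::=T R, the suffix after T is nullable, so FOLLOW(T) ⊇ FOLLOW(T') = {$, c, e, z}; in T'::=z c T, the suffix after T is empty, so FOLLOW(T) ⊇ FOLLOW(T') = {$, c, e, z}. Thus FOLLOW(T) = {$, c, e, z}.
FOLLOW(Q): in T::=Q e, Q is followed by e with FIRST {e}; in R::=T' Q, the suffix after Q is empty, so FOLLOW(Q) ⊇ FOLLOW(R) = {$, c, e, z}. Thus FOLLOW(Q) = {$, c, e, z}.
FOLLOW(R): in T'::=T R, the suffix after R is empty, so FOLLOW(R) ⊇ FOLLOW(T') = {$, c, e, z}. Thus FOLLOW(R) = {$, c, e, z}.
FOLLOW(T'): in T::=T', the suffix after T' is empty, so FOLLOW(T') ⊇ FOLLOW(T) = {$, c, e, z}; in R::=T' Q, T' is followed by Q with FIRST {λ, c, e, z}; in R::=T' Q, the suffix after T' is nullable, so FOLLOW(T') ⊇ FOLLOW(R) = {$, c, e, z}. Thus FOLLOW(T') = {$, c, e, z}.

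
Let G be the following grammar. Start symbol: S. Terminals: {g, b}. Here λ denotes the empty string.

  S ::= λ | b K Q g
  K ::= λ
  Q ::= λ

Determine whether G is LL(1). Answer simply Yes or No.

FIRST(S) = {λ, b}
FIRST(K) = {λ}
FIRST(Q) = {λ}
FOLLOW(S) = {$}
FOLLOW(K) = {g}
FOLLOW(Q) = {g}
Each cell of M receives at most one production.

Yes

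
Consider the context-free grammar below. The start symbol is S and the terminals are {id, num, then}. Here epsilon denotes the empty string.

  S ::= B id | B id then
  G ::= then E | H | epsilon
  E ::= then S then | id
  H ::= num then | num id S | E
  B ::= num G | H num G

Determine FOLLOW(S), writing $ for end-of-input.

{$, id, num, then}

FIRST(E): from E::=then S then we get {then}; from E::=id we get {id}. So FIRST(E) = {id, then}.
FIRST(H): from H::=num then we get {num}; from H::=num id S we get {num}; from H::=E we get {id, then}. So FIRST(H) = {id, num, then}.
FIRST(G): from G::=then E we get {then}; from G::=H we get {id, num, then}; from G::=epsilon we get {epsilon}. So FIRST(G) = {epsilon, id, num, then}.
FIRST(B): from B::=num G we get {num}; from B::=H num G we get {id, num, then}. So FIRST(B) = {id, num, then}.
FIRST(S): from S::=B id we get {id, num, then}; from S::=B id then we get {id, num, then}. So FIRST(S) = {id, num, then}.
FOLLOW(S) includes $ since S is the start symbol.
FOLLOW(B): in S::=B id, B is followed by id with FIRST {id}; in S::=B id then, B is followed by id then with FIRST {id}. Thus FOLLOW(B) = {id}.
FOLLOW(G): in B::=num G, the suffix after G is empty, so FOLLOW(G) ⊇ FOLLOW(B) = {id}; in B::=H num G, the suffix after G is empty, so FOLLOW(G) ⊇ FOLLOW(B) = {id}. Thus FOLLOW(G) = {id}.
FOLLOW(H): in G::=H, the suffix after H is empty, so FOLLOW(H) ⊇ FOLLOW(G) = {id}; in B::=H num G, H is followed by num G with FIRST {num}. Thus FOLLOW(H) = {id, num}.
FOLLOW(S): in E::=then S then, S is followed by then with FIRST {then}; in H::=num id S, the suffix after S is empty, so FOLLOW(S) ⊇ FOLLOW(H) = {id, num}. Thus FOLLOW(S) = {$, id, num, then}.
FOLLOW(E): in G::=then E, the suffix after E is empty, so FOLLOW(E) ⊇ FOLLOW(G) = {id}; in H::=E, the suffix after E is empty, so FOLLOW(E) ⊇ FOLLOW(H) = {id, num}. Thus FOLLOW(E) = {id, num}.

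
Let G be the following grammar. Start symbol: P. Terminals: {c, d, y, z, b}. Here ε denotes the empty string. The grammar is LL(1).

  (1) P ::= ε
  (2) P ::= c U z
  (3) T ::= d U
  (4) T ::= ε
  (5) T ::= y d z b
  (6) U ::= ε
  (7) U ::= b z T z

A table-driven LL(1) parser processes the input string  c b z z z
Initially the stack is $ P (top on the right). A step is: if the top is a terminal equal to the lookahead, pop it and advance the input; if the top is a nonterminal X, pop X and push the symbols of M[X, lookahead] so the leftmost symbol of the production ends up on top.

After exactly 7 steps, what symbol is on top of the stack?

step 1: stack=$ P  input=c b z z z $  — expand P ::= c U z
step 2: stack=$ z U c  input=c b z z z $  — match c
step 3: stack=$ z U  input=b z z z $  — expand U ::= b z T z
step 4: stack=$ z z T z b  input=b z z z $  — match b
step 5: stack=$ z z T z  input=z z z $  — match z
step 6: stack=$ z z T  input=z z $  — expand T ::= ε
step 7: stack=$ z z  input=z z $  — match z
Stack after step 7: $ z (top = z).

z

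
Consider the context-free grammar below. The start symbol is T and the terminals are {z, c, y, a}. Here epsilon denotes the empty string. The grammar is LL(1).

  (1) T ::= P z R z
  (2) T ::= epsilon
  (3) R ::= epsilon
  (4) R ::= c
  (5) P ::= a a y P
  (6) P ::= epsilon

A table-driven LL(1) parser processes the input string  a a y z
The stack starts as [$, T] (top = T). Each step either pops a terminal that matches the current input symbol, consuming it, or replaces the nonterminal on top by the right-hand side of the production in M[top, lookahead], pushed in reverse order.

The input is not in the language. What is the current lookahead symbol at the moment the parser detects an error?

$

step 1: stack=$ T  input=a a y z $  — expand T ::= P z R z
step 2: stack=$ z R z P  input=a a y z $  — expand P ::= a a y P
step 3: stack=$ z R z P y a a  input=a a y z $  — match a
step 4: stack=$ z R z P y a  input=a y z $  — match a
step 5: stack=$ z R z P y  input=y z $  — match y
step 6: stack=$ z R z P  input=z $  — expand P ::= epsilon
step 7: stack=$ z R z  input=z $  — match z
step 8: stack=$ z R  input=$  — error: M[R, $] is empty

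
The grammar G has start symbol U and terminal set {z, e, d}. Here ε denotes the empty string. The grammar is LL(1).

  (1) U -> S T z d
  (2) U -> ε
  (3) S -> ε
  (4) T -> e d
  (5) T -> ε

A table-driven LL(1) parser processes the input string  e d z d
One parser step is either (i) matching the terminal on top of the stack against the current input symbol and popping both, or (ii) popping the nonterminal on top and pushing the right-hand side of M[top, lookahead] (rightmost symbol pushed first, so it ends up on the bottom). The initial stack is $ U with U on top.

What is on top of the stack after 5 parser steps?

     Stack      Input      Action
  1  $ U        e d z d $  expand U -> S T z d
  2  $ d z T S  e d z d $  expand S -> ε
  3  $ d z T    e d z d $  expand T -> e d
  4  $ d z d e  e d z d $  match e
  5  $ d z d    d z d $    match d
Stack after step 5: $ d z (top = z).

z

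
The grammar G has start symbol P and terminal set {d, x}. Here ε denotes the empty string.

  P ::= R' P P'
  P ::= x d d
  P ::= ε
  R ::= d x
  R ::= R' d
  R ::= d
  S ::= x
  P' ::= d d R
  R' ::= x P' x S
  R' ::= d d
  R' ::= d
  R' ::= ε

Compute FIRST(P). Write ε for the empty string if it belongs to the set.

FIRST(S) = {x}
FIRST(P') = {d}
FIRST(R') = {ε, d, x}
FIRST(P) = {ε, d, x}  (via R' P P')
FIRST(R) = {d, x}  (via R' d)

{ε, d, x}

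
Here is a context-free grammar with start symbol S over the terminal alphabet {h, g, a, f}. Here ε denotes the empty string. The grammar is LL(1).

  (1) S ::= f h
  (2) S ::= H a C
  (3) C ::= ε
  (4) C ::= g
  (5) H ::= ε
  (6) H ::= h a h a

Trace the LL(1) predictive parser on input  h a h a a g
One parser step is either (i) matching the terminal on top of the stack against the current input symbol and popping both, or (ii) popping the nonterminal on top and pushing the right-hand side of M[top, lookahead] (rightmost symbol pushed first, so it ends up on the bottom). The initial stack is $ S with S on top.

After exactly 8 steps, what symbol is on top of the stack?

     Stack          Input          Action
  1  $ S            h a h a a g $  expand S ::= H a C
  2  $ C a H        h a h a a g $  expand H ::= h a h a
  3  $ C a a h a h  h a h a a g $  match h
  4  $ C a a h a    a h a a g $    match a
  5  $ C a a h      h a a g $      match h
  6  $ C a a        a a g $        match a
  7  $ C a          a g $          match a
  8  $ C            g $            expand C ::= g
Stack after step 8: $ g (top = g).

g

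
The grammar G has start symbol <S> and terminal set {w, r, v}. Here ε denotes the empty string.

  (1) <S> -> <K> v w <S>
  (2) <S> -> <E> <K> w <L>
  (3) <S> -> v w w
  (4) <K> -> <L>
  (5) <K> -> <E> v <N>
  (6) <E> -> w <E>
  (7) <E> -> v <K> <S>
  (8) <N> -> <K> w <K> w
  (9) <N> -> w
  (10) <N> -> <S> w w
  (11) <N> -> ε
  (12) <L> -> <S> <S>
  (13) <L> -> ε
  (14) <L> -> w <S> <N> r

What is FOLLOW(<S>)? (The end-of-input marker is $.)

FIRST(<E>): from <E>->w <E> we get {w}; from <E>->v <K> <S> we get {v}. So FIRST(<E>) = {v, w}.
FIRST(<S>): from <S>-><K> v w <S> we get {v, w}; from <S>-><E> <K> w <L> we get {v, w}; from <S>->v w w we get {v}. So FIRST(<S>) = {v, w}.
FIRST(<L>): from <L>-><S> <S> we get {v, w}; from <L>->ε we get {ε}; from <L>->w <S> <N> r we get {w}. So FIRST(<L>) = {ε, v, w}.
FIRST(<K>): from <K>-><L> we get {ε, v, w}; from <K>-><E> v <N> we get {v, w}. So FIRST(<K>) = {ε, v, w}.
FIRST(<N>): from <N>-><K> w <K> w we get {v, w}; from <N>->w we get {w}; from <N>-><S> w w we get {v, w}; from <N>->ε we get {ε}. So FIRST(<N>) = {ε, v, w}.
FOLLOW(<S>) includes $ since <S> is the start symbol.
FOLLOW(<K>): in <S>-><K> v w <S>, <K> is followed by v w <S> with FIRST {v}; in <S>-><E> <K> w <L>, <K> is followed by w <L> with FIRST {w}; in <E>->v <K> <S>, <K> is followed by <S> with FIRST {v, w}; in <N>-><K> w <K> w (occurrence 1), <K> is followed by w <K> w with FIRST {w}; in <N>-><K> w <K> w (occurrence 2), <K> is followed by w with FIRST {w}. Thus FOLLOW(<K>) = {v, w}.
FOLLOW(<E>): in <S>-><E> <K> w <L>, <E> is followed by <K> w <L> with FIRST {v, w}; in <K>-><E> v <N>, <E> is followed by v <N> with FIRST {v}; in <E>->w <E>, the suffix after <E> is empty (adds nothing new). Thus FOLLOW(<E>) = {v, w}.
FOLLOW(<N>): in <K>-><E> v <N>, the suffix after <N> is empty, so FOLLOW(<N>) ⊇ FOLLOW(<K>) = {v, w}; in <L>->w <S> <N> r, <N> is followed by r with FIRST {r}. Thus FOLLOW(<N>) = {r, v, w}.
FOLLOW(<S>): in <S>-><K> v w <S>, the suffix after <S> is empty (adds nothing new); in <E>->v <K> <S>, the suffix after <S> is empty, so FOLLOW(<S>) ⊇ FOLLOW(<E>) = {v, w}; in <N>-><S> w w, <S> is followed by w w with FIRST {w}; in <L>-><S> <S> (occurrence 1), <S> is followed by <S> with FIRST {v, w}; in <L>-><S> <S> (occurrence 2), the suffix after <S> is empty, so FOLLOW(<S>) ⊇ FOLLOW(<L>) = {$, r, v, w}; in <L>->w <S> <N> r, <S> is followed by <N> r with FIRST {r, v, w}. Thus FOLLOW(<S>) = {$, r, v, w}.
FOLLOW(<L>): in <S>-><E> <K> w <L>, the suffix after <L> is empty, so FOLLOW(<L>) ⊇ FOLLOW(<S>) = {$, r, v, w}; in <K>-><L>, the suffix after <L> is empty, so FOLLOW(<L>) ⊇ FOLLOW(<K>) = {v, w}. Thus FOLLOW(<L>) = {$, r, v, w}.

{$, r, v, w}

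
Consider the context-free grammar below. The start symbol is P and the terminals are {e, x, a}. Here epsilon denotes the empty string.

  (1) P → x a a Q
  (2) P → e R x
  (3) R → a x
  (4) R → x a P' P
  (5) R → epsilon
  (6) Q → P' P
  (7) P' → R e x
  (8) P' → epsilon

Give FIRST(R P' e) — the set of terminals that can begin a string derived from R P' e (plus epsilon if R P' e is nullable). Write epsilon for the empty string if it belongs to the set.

FIRST(P): from P→x a a Q we get {x}; from P→e R x we get {e}. So FIRST(P) = {e, x}.
FIRST(R): from R→a x we get {a}; from R→x a P' P we get {x}; from R→epsilon we get {epsilon}. So FIRST(R) = {epsilon, a, x}.
FIRST(P'): from P'→R e x we get {a, e, x}; from P'→epsilon we get {epsilon}. So FIRST(P') = {epsilon, a, e, x}.
FIRST(Q): from Q→P' P we get {a, e, x}. So FIRST(Q) = {a, e, x}.
FIRST(R P' e): take FIRST of each symbol in turn, carrying on past any symbol whose FIRST contains epsilon; result {a, e, x}.

{a, e, x}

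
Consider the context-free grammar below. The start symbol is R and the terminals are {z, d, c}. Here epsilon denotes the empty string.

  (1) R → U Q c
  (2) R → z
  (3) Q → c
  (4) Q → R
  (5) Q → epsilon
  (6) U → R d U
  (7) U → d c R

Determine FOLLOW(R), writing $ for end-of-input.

FIRST(R) = {d, z}  (via U Q c)
FIRST(Q) = {epsilon, c, d, z}  (via R)
FIRST(U) = {d, z}  (via R d U)
FOLLOW(R) includes $ since R is the start symbol.
FOLLOW(Q): in R→U Q c, Q is followed by c with FIRST {c}. Thus FOLLOW(Q) = {c}.
FOLLOW(U): in R→U Q c, U is followed by Q c with FIRST {c, d, z}; in U→R d U, the suffix after U is empty (adds nothing new). Thus FOLLOW(U) = {c, d, z}.
FOLLOW(R): in Q→R, the suffix after R is empty, so FOLLOW(R) ⊇ FOLLOW(Q) = {c}; in U→R d U, R is followed by d U with FIRST {d}; in U→d c R, the suffix after R is empty, so FOLLOW(R) ⊇ FOLLOW(U) = {c, d, z}. Thus FOLLOW(R) = {$, c, d, z}.

{$, c, d, z}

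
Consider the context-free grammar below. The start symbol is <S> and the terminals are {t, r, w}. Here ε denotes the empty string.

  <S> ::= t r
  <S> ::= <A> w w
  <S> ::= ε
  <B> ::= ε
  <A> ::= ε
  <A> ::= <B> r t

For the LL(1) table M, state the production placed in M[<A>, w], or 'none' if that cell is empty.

<A> ::= ε

FIRST(<B>): from <B>::=ε we get {ε}. So FIRST(<B>) = {ε}.
FIRST(<A>): from <A>::=ε we get {ε}; from <A>::=<B> r t we get {r}. So FIRST(<A>) = {ε, r}.
FIRST(<S>): from <S>::=t r we get {t}; from <S>::=<A> w w we get {r, w}; from <S>::=ε we get {ε}. So FIRST(<S>) = {ε, r, t, w}.
FOLLOW(<S>) includes $ since <S> is the start symbol.
FOLLOW(<A>): in <S>::=<A> w w, <A> is followed by w w with FIRST {w}. Thus FOLLOW(<A>) = {w}.
For <A> ::= ε: FIRST(ε) = {ε}, so it goes in M[<A>, t] for t ∈ {}; since ε ∈ FIRST, also for every t ∈ FOLLOW(<A>) = {w}.
For <A> ::= <B> r t: FIRST(<B> r t) = {r}, so it goes in M[<A>, t] for t ∈ {r}.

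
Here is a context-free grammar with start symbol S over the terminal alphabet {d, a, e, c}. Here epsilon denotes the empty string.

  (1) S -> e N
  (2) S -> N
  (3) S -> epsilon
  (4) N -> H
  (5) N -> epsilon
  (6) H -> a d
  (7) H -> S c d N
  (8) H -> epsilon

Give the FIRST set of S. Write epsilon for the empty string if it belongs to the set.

{epsilon, a, c, e}

FIRST(S): from S->e N we get {e}; from S->N we get {epsilon, a, c, e}; from S->epsilon we get {epsilon}. So FIRST(S) = {epsilon, a, c, e}.
FIRST(H): from H->a d we get {a}; from H->S c d N we get {a, c, e}; from H->epsilon we get {epsilon}. So FIRST(H) = {epsilon, a, c, e}.
FIRST(N): from N->H we get {epsilon, a, c, e}; from N->epsilon we get {epsilon}. So FIRST(N) = {epsilon, a, c, e}.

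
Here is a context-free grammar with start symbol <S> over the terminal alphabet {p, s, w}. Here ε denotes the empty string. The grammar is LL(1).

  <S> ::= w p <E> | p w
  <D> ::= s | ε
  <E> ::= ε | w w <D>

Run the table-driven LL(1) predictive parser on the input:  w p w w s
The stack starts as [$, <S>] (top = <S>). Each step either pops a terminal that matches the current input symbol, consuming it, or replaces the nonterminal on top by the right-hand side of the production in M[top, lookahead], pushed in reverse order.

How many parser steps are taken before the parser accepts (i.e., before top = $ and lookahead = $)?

step 1: stack=$ <S>  input=w p w w s $  — expand <S> ::= w p <E>
step 2: stack=$ <E> p w  input=w p w w s $  — match w
step 3: stack=$ <E> p  input=p w w s $  — match p
step 4: stack=$ <E>  input=w w s $  — expand <E> ::= w w <D>
step 5: stack=$ <D> w w  input=w w s $  — match w
step 6: stack=$ <D> w  input=w s $  — match w
step 7: stack=$ <D>  input=s $  — expand <D> ::= s
step 8: stack=$ s  input=s $  — match s
Accept reached after 8 steps.

8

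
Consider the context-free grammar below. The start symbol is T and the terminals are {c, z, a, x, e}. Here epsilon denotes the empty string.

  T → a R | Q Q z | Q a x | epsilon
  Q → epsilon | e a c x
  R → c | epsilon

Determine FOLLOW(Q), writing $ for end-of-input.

FIRST(Q) = {epsilon, e}
FIRST(R) = {epsilon, c}
FIRST(T) = {epsilon, a, e, z}  (via Q Q z, Q a x)
FOLLOW(T) includes $ since T is the start symbol.
FOLLOW(T): T appears on no right-hand side. Thus FOLLOW(T) = {$}.
FOLLOW(Q): in T→Q Q z (occurrence 1), Q is followed by Q z with FIRST {e, z}; in T→Q Q z (occurrence 2), Q is followed by z with FIRST {z}; in T→Q a x, Q is followed by a x with FIRST {a}. Thus FOLLOW(Q) = {a, e, z}.
FOLLOW(R): in T→a R, the suffix after R is empty, so FOLLOW(R) ⊇ FOLLOW(T) = {$}. Thus FOLLOW(R) = {$}.

{a, e, z}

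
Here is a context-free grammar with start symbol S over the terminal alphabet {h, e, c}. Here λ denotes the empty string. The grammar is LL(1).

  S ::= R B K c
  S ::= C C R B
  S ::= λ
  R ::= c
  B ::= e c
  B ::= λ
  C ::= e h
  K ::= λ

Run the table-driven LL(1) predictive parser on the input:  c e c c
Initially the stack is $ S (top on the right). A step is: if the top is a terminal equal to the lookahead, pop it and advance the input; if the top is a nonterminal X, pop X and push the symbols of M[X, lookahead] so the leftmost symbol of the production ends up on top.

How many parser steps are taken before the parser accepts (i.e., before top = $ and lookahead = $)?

8

step 1: stack=$ S  input=c e c c $  — expand S ::= R B K c
step 2: stack=$ c K B R  input=c e c c $  — expand R ::= c
step 3: stack=$ c K B c  input=c e c c $  — match c
step 4: stack=$ c K B  input=e c c $  — expand B ::= e c
step 5: stack=$ c K c e  input=e c c $  — match e
step 6: stack=$ c K c  input=c c $  — match c
step 7: stack=$ c K  input=c $  — expand K ::= λ
step 8: stack=$ c  input=c $  — match c
Accept reached after 8 steps.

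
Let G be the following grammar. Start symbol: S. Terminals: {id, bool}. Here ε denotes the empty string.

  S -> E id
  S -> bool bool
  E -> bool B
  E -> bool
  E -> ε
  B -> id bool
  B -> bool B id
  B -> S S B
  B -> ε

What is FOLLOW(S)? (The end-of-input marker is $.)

{$, bool, id}

FIRST(E): from E->bool B we get {bool}; from E->bool we get {bool}; from E->ε we get {ε}. So FIRST(E) = {ε, bool}.
FIRST(S): from S->E id we get {bool, id}; from S->bool bool we get {bool}. So FIRST(S) = {bool, id}.
FIRST(B): from B->id bool we get {id}; from B->bool B id we get {bool}; from B->S S B we get {bool, id}; from B->ε we get {ε}. So FIRST(B) = {ε, bool, id}.
FOLLOW(S) includes $ since S is the start symbol.
FOLLOW(E): in S->E id, E is followed by id with FIRST {id}. Thus FOLLOW(E) = {id}.
FOLLOW(B): in E->bool B, the suffix after B is empty, so FOLLOW(B) ⊇ FOLLOW(E) = {id}; in B->bool B id, B is followed by id with FIRST {id}; in B->S S B, the suffix after B is empty (adds nothing new). Thus FOLLOW(B) = {id}.
FOLLOW(S): in B->S S B (occurrence 1), S is followed by S B with FIRST {bool, id}; in B->S S B (occurrence 2), S is followed by B with FIRST {ε, bool, id}; in B->S S B (occurrence 2), the suffix after S is nullable, so FOLLOW(S) ⊇ FOLLOW(B) = {id}. Thus FOLLOW(S) = {$, bool, id}.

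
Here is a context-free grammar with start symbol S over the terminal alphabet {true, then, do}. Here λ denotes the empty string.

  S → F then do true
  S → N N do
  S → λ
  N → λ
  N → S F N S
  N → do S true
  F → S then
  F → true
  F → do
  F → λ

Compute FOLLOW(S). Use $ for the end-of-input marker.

FIRST(S) = {λ, do, then, true}  (via F then do true, N N do)
FIRST(F) = {λ, do, then, true}  (via S then)
FIRST(N) = {λ, do, then, true}  (via S F N S)
FOLLOW(S) includes $ since S is the start symbol.
FOLLOW(N): in S→N N do (occurrence 1), N is followed by N do with FIRST {do, then, true}; in S→N N do (occurrence 2), N is followed by do with FIRST {do}; in N→S F N S, N is followed by S with FIRST {λ, do, then, true}; in N→S F N S, the suffix after N is nullable (adds nothing new). Thus FOLLOW(N) = {do, then, true}.
FOLLOW(S): in N→S F N S (occurrence 1), S is followed by F N S with FIRST {λ, do, then, true}; in N→S F N S (occurrence 1), the suffix after S is nullable, so FOLLOW(S) ⊇ FOLLOW(N) = {do, then, true}; in N→S F N S (occurrence 2), the suffix after S is empty, so FOLLOW(S) ⊇ FOLLOW(N) = {do, then, true}; in N→do S true, S is followed by true with FIRST {true}; in F→S then, S is followed by then with FIRST {then}. Thus FOLLOW(S) = {$, do, then, true}.
FOLLOW(F): in S→F then do true, F is followed by then do true with FIRST {then}; in N→S F N S, F is followed by N S with FIRST {λ, do, then, true}; in N→S F N S, the suffix after F is nullable, so FOLLOW(F) ⊇ FOLLOW(N) = {do, then, true}. Thus FOLLOW(F) = {do, then, true}.

{$, do, then, true}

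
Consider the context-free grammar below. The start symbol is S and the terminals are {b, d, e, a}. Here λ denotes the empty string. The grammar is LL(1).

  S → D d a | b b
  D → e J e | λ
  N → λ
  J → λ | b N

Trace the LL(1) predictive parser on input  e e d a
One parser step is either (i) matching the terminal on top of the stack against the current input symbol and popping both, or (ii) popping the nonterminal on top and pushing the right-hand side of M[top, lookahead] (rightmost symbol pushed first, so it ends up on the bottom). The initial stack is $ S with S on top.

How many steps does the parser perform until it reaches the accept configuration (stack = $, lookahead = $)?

     Stack        Input      Action
  1  $ S          e e d a $  expand S → D d a
  2  $ a d D      e e d a $  expand D → e J e
  3  $ a d e J e  e e d a $  match e
  4  $ a d e J    e d a $    expand J → λ
  5  $ a d e      e d a $    match e
  6  $ a d        d a $      match d
  7  $ a          a $        match a
Accept reached after 7 steps.

7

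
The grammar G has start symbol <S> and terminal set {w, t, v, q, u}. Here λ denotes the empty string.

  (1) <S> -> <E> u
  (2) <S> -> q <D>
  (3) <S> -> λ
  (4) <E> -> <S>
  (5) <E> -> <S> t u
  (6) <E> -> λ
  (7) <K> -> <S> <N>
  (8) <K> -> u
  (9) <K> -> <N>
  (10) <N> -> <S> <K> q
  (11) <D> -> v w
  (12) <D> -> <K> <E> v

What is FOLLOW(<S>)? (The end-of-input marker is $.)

{$, q, t, u, v}

FIRST(<S>) = {λ, q, t, u}  (via <E> u)
FIRST(<E>) = {λ, q, t, u}  (via <S>, <S> t u)
FIRST(<K>) = {q, t, u}  (via <S> <N>, <N>)
FIRST(<N>) = {q, t, u}  (via <S> <K> q)
FIRST(<D>) = {q, t, u, v}  (via <K> <E> v)
FOLLOW(<S>) includes $ since <S> is the start symbol.
FOLLOW(<E>): in <S>-><E> u, <E> is followed by u with FIRST {u}; in <D>-><K> <E> v, <E> is followed by v with FIRST {v}. Thus FOLLOW(<E>) = {u, v}.
FOLLOW(<S>): in <E>-><S>, the suffix after <S> is empty, so FOLLOW(<S>) ⊇ FOLLOW(<E>) = {u, v}; in <E>-><S> t u, <S> is followed by t u with FIRST {t}; in <K>-><S> <N>, <S> is followed by <N> with FIRST {q, t, u}; in <N>-><S> <K> q, <S> is followed by <K> q with FIRST {q, t, u}. Thus FOLLOW(<S>) = {$, q, t, u, v}.
FOLLOW(<K>): in <N>-><S> <K> q, <K> is followed by q with FIRST {q}; in <D>-><K> <E> v, <K> is followed by <E> v with FIRST {q, t, u, v}. Thus FOLLOW(<K>) = {q, t, u, v}.
FOLLOW(<N>): in <K>-><S> <N>, the suffix after <N> is empty, so FOLLOW(<N>) ⊇ FOLLOW(<K>) = {q, t, u, v}; in <K>-><N>, the suffix after <N> is empty, so FOLLOW(<N>) ⊇ FOLLOW(<K>) = {q, t, u, v}. Thus FOLLOW(<N>) = {q, t, u, v}.
FOLLOW(<D>): in <S>->q <D>, the suffix after <D> is empty, so FOLLOW(<D>) ⊇ FOLLOW(<S>) = {$, q, t, u, v}. Thus FOLLOW(<D>) = {$, q, t, u, v}.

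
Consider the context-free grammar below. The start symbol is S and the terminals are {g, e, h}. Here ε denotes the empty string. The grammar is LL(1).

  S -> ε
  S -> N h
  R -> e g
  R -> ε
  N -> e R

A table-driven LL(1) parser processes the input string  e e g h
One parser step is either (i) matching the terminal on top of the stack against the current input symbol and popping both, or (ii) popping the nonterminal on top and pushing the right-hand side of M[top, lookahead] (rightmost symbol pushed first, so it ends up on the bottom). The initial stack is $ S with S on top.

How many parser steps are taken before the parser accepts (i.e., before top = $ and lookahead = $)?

step 1: stack=$ S  input=e e g h $  — expand S -> N h
step 2: stack=$ h N  input=e e g h $  — expand N -> e R
step 3: stack=$ h R e  input=e e g h $  — match e
step 4: stack=$ h R  input=e g h $  — expand R -> e g
step 5: stack=$ h g e  input=e g h $  — match e
step 6: stack=$ h g  input=g h $  — match g
step 7: stack=$ h  input=h $  — match h
Accept reached after 7 steps.

7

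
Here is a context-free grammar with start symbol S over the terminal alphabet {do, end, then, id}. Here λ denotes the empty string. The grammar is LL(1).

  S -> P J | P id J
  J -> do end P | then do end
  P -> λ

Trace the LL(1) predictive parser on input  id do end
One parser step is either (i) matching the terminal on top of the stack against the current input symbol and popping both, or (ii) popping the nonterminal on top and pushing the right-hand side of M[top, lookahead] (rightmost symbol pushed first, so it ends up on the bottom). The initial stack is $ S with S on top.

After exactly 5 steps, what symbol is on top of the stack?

step 1: stack=$ S  input=id do end $  — expand S -> P id J
step 2: stack=$ J id P  input=id do end $  — expand P -> λ
step 3: stack=$ J id  input=id do end $  — match id
step 4: stack=$ J  input=do end $  — expand J -> do end P
step 5: stack=$ P end do  input=do end $  — match do
Stack after step 5: $ P end (top = end).

end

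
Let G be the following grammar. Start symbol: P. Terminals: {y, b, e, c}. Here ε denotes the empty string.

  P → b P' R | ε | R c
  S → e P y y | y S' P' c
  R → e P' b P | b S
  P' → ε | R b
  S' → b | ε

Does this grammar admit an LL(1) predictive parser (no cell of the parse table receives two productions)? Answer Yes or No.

FIRST(P) = {ε, b, e}
FIRST(S) = {e, y}
FIRST(R) = {b, e}
FIRST(P') = {ε, b, e}
FIRST(S') = {ε, b}
FOLLOW(P) = {$, b, c, y}
FOLLOW(S) = {$, b, c, y}
FOLLOW(R) = {$, b, c, y}
FOLLOW(P') = {b, c, e}
FOLLOW(S') = {b, c, e}
Cell M[P, b] receives both P → b P' R and P → ε and P → R c — the grammar is not LL(1).

No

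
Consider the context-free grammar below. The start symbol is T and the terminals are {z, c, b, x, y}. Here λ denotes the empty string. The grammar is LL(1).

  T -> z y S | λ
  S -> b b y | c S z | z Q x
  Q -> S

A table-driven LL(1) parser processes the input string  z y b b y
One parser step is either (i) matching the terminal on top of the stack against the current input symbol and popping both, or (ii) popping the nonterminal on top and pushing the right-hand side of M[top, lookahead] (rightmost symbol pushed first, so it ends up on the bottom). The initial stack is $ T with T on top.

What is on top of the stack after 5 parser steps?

b

step 1: stack=$ T  input=z y b b y $  — expand T -> z y S
step 2: stack=$ S y z  input=z y b b y $  — match z
step 3: stack=$ S y  input=y b b y $  — match y
step 4: stack=$ S  input=b b y $  — expand S -> b b y
step 5: stack=$ y b b  input=b b y $  — match b
Stack after step 5: $ y b (top = b).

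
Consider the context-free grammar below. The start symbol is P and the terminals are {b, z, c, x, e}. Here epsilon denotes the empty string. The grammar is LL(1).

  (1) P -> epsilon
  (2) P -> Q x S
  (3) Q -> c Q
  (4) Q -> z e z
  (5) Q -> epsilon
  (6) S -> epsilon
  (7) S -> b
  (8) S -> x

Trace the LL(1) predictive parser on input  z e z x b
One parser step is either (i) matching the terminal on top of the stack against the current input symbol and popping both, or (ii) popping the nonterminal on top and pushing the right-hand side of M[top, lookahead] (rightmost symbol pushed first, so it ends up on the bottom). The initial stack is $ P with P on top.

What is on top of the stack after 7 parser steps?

     Stack        Input        Action
  1  $ P          z e z x b $  expand P -> Q x S
  2  $ S x Q      z e z x b $  expand Q -> z e z
  3  $ S x z e z  z e z x b $  match z
  4  $ S x z e    e z x b $    match e
  5  $ S x z      z x b $      match z
  6  $ S x        x b $        match x
  7  $ S          b $          expand S -> b
Stack after step 7: $ b (top = b).

b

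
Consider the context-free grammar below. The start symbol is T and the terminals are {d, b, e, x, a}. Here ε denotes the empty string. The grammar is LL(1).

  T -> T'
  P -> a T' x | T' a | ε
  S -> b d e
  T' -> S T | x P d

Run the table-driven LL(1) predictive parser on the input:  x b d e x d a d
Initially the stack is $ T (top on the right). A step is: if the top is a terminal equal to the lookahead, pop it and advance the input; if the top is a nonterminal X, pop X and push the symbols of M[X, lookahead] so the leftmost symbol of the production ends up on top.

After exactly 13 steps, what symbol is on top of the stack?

step 1: stack=$ T  input=x b d e x d a d $  — expand T -> T'
step 2: stack=$ T'  input=x b d e x d a d $  — expand T' -> x P d
step 3: stack=$ d P x  input=x b d e x d a d $  — match x
step 4: stack=$ d P  input=b d e x d a d $  — expand P -> T' a
step 5: stack=$ d a T'  input=b d e x d a d $  — expand T' -> S T
step 6: stack=$ d a T S  input=b d e x d a d $  — expand S -> b d e
step 7: stack=$ d a T e d b  input=b d e x d a d $  — match b
step 8: stack=$ d a T e d  input=d e x d a d $  — match d
step 9: stack=$ d a T e  input=e x d a d $  — match e
step 10: stack=$ d a T  input=x d a d $  — expand T -> T'
step 11: stack=$ d a T'  input=x d a d $  — expand T' -> x P d
step 12: stack=$ d a d P x  input=x d a d $  — match x
step 13: stack=$ d a d P  input=d a d $  — expand P -> ε
Stack after step 13: $ d a d (top = d).

d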